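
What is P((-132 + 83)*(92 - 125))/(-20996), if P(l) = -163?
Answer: 163/20996 ≈ 0.0077634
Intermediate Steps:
P((-132 + 83)*(92 - 125))/(-20996) = -163/(-20996) = -163*(-1/20996) = 163/20996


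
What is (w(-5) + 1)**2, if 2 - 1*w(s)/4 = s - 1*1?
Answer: 1089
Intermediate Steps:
w(s) = 12 - 4*s (w(s) = 8 - 4*(s - 1*1) = 8 - 4*(s - 1) = 8 - 4*(-1 + s) = 8 + (4 - 4*s) = 12 - 4*s)
(w(-5) + 1)**2 = ((12 - 4*(-5)) + 1)**2 = ((12 + 20) + 1)**2 = (32 + 1)**2 = 33**2 = 1089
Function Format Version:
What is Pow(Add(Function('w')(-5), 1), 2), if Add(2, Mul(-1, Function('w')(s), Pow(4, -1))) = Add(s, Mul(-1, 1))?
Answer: 1089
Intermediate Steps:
Function('w')(s) = Add(12, Mul(-4, s)) (Function('w')(s) = Add(8, Mul(-4, Add(s, Mul(-1, 1)))) = Add(8, Mul(-4, Add(s, -1))) = Add(8, Mul(-4, Add(-1, s))) = Add(8, Add(4, Mul(-4, s))) = Add(12, Mul(-4, s)))
Pow(Add(Function('w')(-5), 1), 2) = Pow(Add(Add(12, Mul(-4, -5)), 1), 2) = Pow(Add(Add(12, 20), 1), 2) = Pow(Add(32, 1), 2) = Pow(33, 2) = 1089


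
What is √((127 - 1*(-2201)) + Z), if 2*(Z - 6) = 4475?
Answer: √18286/2 ≈ 67.613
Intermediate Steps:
Z = 4487/2 (Z = 6 + (½)*4475 = 6 + 4475/2 = 4487/2 ≈ 2243.5)
√((127 - 1*(-2201)) + Z) = √((127 - 1*(-2201)) + 4487/2) = √((127 + 2201) + 4487/2) = √(2328 + 4487/2) = √(9143/2) = √18286/2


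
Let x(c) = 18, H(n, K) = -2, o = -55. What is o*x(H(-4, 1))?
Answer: -990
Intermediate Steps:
o*x(H(-4, 1)) = -55*18 = -990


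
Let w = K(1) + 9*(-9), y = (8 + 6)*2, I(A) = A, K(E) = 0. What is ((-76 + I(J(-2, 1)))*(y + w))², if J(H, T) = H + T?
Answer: 16654561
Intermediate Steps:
y = 28 (y = 14*2 = 28)
w = -81 (w = 0 + 9*(-9) = 0 - 81 = -81)
((-76 + I(J(-2, 1)))*(y + w))² = ((-76 + (-2 + 1))*(28 - 81))² = ((-76 - 1)*(-53))² = (-77*(-53))² = 4081² = 16654561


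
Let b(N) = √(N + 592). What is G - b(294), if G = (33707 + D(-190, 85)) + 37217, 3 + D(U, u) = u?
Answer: 71006 - √886 ≈ 70976.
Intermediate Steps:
D(U, u) = -3 + u
b(N) = √(592 + N)
G = 71006 (G = (33707 + (-3 + 85)) + 37217 = (33707 + 82) + 37217 = 33789 + 37217 = 71006)
G - b(294) = 71006 - √(592 + 294) = 71006 - √886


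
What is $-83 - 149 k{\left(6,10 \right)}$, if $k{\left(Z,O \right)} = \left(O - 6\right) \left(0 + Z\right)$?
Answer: $-3659$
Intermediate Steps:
$k{\left(Z,O \right)} = Z \left(-6 + O\right)$ ($k{\left(Z,O \right)} = \left(-6 + O\right) Z = Z \left(-6 + O\right)$)
$-83 - 149 k{\left(6,10 \right)} = -83 - 149 \cdot 6 \left(-6 + 10\right) = -83 - 149 \cdot 6 \cdot 4 = -83 - 3576 = -3659$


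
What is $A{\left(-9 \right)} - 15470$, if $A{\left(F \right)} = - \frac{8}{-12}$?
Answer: $- \frac{46408}{3} \approx -15469.0$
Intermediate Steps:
$A{\left(F \right)} = \frac{2}{3}$ ($A{\left(F \right)} = \left(-8\right) \left(- \frac{1}{12}\right) = \frac{2}{3}$)
$A{\left(-9 \right)} - 15470 = \frac{2}{3} - 15470 = - \frac{46408}{3}$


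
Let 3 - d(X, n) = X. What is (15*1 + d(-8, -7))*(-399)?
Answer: -10374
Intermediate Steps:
d(X, n) = 3 - X
(15*1 + d(-8, -7))*(-399) = (15*1 + (3 - 1*(-8)))*(-399) = (15 + (3 + 8))*(-399) = (15 + 11)*(-399) = 26*(-399) = -10374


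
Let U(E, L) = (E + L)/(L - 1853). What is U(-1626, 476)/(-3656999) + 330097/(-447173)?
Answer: -1662265891538381/2251823541439779 ≈ -0.73819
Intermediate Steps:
U(E, L) = (E + L)/(-1853 + L)
U(-1626, 476)/(-3656999) + 330097/(-447173) = ((-1626 + 476)/(-1853 + 476))/(-3656999) + 330097/(-447173) = (-1150/(-1377))*(-1/3656999) + 330097*(-1/447173) = -1/1377*(-1150)*(-1/3656999) - 330097/447173 = (1150/1377)*(-1/3656999) - 330097/447173 = -1150/5035687623 - 330097/447173 = -1662265891538381/2251823541439779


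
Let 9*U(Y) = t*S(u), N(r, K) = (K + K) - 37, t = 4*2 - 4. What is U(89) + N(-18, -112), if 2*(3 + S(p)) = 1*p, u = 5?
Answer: -2351/9 ≈ -261.22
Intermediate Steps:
S(p) = -3 + p/2 (S(p) = -3 + (1*p)/2 = -3 + p/2)
t = 4 (t = 8 - 4 = 4)
N(r, K) = -37 + 2*K (N(r, K) = 2*K - 37 = -37 + 2*K)
U(Y) = -2/9 (U(Y) = (4*(-3 + (½)*5))/9 = (4*(-3 + 5/2))/9 = (4*(-½))/9 = (⅑)*(-2) = -2/9)
U(89) + N(-18, -112) = -2/9 + (-37 + 2*(-112)) = -2/9 + (-37 - 224) = -2/9 - 261 = -2351/9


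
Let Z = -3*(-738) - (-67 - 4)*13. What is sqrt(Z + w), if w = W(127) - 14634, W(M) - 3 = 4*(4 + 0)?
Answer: I*sqrt(11478) ≈ 107.14*I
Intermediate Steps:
W(M) = 19 (W(M) = 3 + 4*(4 + 0) = 3 + 4*4 = 3 + 16 = 19)
w = -14615 (w = 19 - 14634 = -14615)
Z = 3137 (Z = 2214 - (-71)*13 = 2214 - 1*(-923) = 2214 + 923 = 3137)
sqrt(Z + w) = sqrt(3137 - 14615) = sqrt(-11478) = I*sqrt(11478)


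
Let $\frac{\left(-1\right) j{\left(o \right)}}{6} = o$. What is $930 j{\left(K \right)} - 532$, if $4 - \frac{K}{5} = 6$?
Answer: $55268$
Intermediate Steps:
$K = -10$ ($K = 20 - 30 = -10$)
$j{\left(o \right)} = - 6 o$
$930 j{\left(K \right)} - 532 = 930 \left(\left(-6\right) \left(-10\right)\right) - 532 = 930 \cdot 60 - 532 = 55800 - 532 = 55268$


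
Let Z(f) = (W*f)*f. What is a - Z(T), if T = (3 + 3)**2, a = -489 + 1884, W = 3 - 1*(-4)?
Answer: -7677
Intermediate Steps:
W = 7 (W = 3 + 4 = 7)
a = 1395
T = 36 (T = 6**2 = 36)
Z(f) = 7*f**2 (Z(f) = (7*f)*f = 7*f**2)
a - Z(T) = 1395 - 7*36**2 = 1395 - 7*1296 = 1395 - 1*9072 = 1395 - 9072 = -7677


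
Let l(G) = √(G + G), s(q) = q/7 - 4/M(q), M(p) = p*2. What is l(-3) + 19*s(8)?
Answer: 475/28 + I*√6 ≈ 16.964 + 2.4495*I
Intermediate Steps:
M(p) = 2*p
s(q) = -2/q + q/7 (s(q) = q/7 - 4*1/(2*q) = q*(⅐) - 2/q = q/7 - 2/q = -2/q + q/7)
l(G) = √2*√G (l(G) = √(2*G) = √2*√G)
l(-3) + 19*s(8) = √2*√(-3) + 19*(-2/8 + (⅐)*8) = √2*(I*√3) + 19*(-2*⅛ + 8/7) = I*√6 + 19*(-¼ + 8/7) = I*√6 + 19*(25/28) = I*√6 + 475/28 = 475/28 + I*√6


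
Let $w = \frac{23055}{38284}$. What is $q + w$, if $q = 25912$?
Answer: $\frac{992038063}{38284} \approx 25913.0$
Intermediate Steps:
$w = \frac{23055}{38284}$ ($w = 23055 \cdot \frac{1}{38284} = \frac{23055}{38284} \approx 0.60221$)
$q + w = 25912 + \frac{23055}{38284} = \frac{992038063}{38284}$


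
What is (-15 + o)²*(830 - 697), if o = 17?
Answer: 532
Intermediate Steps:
(-15 + o)²*(830 - 697) = (-15 + 17)²*(830 - 697) = 2²*133 = 4*133 = 532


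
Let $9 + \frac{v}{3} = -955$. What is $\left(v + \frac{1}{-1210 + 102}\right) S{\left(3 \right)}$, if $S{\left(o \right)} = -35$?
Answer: $\frac{112151795}{1108} \approx 1.0122 \cdot 10^{5}$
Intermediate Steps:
$v = -2892$ ($v = -27 + 3 \left(-955\right) = -27 - 2865 = -2892$)
$\left(v + \frac{1}{-1210 + 102}\right) S{\left(3 \right)} = \left(-2892 + \frac{1}{-1210 + 102}\right) \left(-35\right) = \left(-2892 + \frac{1}{-1108}\right) \left(-35\right) = \left(-2892 - \frac{1}{1108}\right) \left(-35\right) = \left(- \frac{3204337}{1108}\right) \left(-35\right) = \frac{112151795}{1108}$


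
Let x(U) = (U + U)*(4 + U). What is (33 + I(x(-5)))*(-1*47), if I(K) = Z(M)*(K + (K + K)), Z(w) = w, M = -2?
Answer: 1269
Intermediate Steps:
x(U) = 2*U*(4 + U) (x(U) = (2*U)*(4 + U) = 2*U*(4 + U))
I(K) = -6*K (I(K) = -2*(K + (K + K)) = -2*(K + 2*K) = -6*K)
(33 + I(x(-5)))*(-1*47) = (33 - 12*(-5)*(4 - 5))*(-1*47) = (33 - 12*(-5)*(-1))*(-47) = (33 - 6*10)*(-47) = (33 - 60)*(-47) = -27*(-47) = 1269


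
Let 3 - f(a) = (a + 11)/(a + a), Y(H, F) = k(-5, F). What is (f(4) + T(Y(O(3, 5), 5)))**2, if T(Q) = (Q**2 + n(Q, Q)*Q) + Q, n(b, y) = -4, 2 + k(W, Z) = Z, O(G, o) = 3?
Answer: 81/64 ≈ 1.2656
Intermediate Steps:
k(W, Z) = -2 + Z
Y(H, F) = -2 + F
f(a) = 3 - (11 + a)/(2*a) (f(a) = 3 - (a + 11)/(a + a) = 3 - (11 + a)/(2*a))
T(Q) = Q**2 - 3*Q (T(Q) = (Q**2 - 4*Q) + Q = Q**2 - 3*Q)
(f(4) + T(Y(O(3, 5), 5)))**2 = ((1/2)*(-11 + 5*4)/4 + (-2 + 5)*(-3 + (-2 + 5)))**2 = ((1/2)*(1/4)*(-11 + 20) + 3*(-3 + 3))**2 = ((1/2)*(1/4)*9 + 3*0)**2 = (9/8 + 0)**2 = (9/8)**2 = 81/64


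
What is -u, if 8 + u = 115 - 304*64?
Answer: 19349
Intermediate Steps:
u = -19349 (u = -8 + (115 - 304*64) = -8 + (115 - 19456) = -8 - 19341 = -19349)
-u = -1*(-19349) = 19349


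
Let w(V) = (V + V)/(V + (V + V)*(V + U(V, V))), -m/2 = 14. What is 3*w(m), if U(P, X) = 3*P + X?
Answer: -2/93 ≈ -0.021505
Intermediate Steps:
m = -28 (m = -2*14 = -28)
U(P, X) = X + 3*P
w(V) = 2*V/(V + 10*V²) (w(V) = (V + V)/(V + (V + V)*(V + (V + 3*V))) = (2*V)/(V + (2*V)*(V + 4*V)) = (2*V)/(V + (2*V)*(5*V)) = (2*V)/(V + 10*V²) = 2*V/(V + 10*V²))
3*w(m) = 3*(2/(1 + 10*(-28))) = 3*(2/(1 - 280)) = 3*(2/(-279)) = 3*(2*(-1/279)) = 3*(-2/279) = -2/93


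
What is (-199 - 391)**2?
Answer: 348100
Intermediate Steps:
(-199 - 391)**2 = (-590)**2 = 348100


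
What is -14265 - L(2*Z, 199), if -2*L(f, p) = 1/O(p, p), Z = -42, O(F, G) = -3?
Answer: -85591/6 ≈ -14265.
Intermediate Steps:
L(f, p) = ⅙ (L(f, p) = -½/(-3) = -½*(-⅓) = ⅙)
-14265 - L(2*Z, 199) = -14265 - 1*⅙ = -14265 - ⅙ = -85591/6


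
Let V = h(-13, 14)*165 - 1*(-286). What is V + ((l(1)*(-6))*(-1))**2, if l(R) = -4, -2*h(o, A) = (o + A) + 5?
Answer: 367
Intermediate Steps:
h(o, A) = -5/2 - A/2 - o/2 (h(o, A) = -((o + A) + 5)/2 = -((A + o) + 5)/2 = -(5 + A + o)/2 = -5/2 - A/2 - o/2)
V = -209 (V = (-5/2 - 1/2*14 - 1/2*(-13))*165 - 1*(-286) = (-5/2 - 7 + 13/2)*165 + 286 = -3*165 + 286 = -495 + 286 = -209)
V + ((l(1)*(-6))*(-1))**2 = -209 + (-4*(-6)*(-1))**2 = -209 + (24*(-1))**2 = -209 + (-24)**2 = -209 + 576 = 367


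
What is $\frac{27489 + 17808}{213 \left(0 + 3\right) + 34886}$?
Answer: $\frac{6471}{5075} \approx 1.2751$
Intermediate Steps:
$\frac{27489 + 17808}{213 \left(0 + 3\right) + 34886} = \frac{45297}{213 \cdot 3 + 34886} = \frac{45297}{639 + 34886} = \frac{45297}{35525} = 45297 \cdot \frac{1}{35525} = \frac{6471}{5075}$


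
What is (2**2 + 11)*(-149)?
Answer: -2235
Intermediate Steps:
(2**2 + 11)*(-149) = (4 + 11)*(-149) = 15*(-149) = -2235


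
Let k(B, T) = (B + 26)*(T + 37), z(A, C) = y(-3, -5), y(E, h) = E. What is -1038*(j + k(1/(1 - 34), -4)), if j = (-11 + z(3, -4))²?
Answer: -1093014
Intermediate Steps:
z(A, C) = -3
k(B, T) = (26 + B)*(37 + T)
j = 196 (j = (-11 - 3)² = (-14)² = 196)
-1038*(j + k(1/(1 - 34), -4)) = -1038*(196 + (962 + 26*(-4) + 37/(1 - 34) - 4/(1 - 34))) = -1038*(196 + (962 - 104 + 37/(-33) - 4/(-33))) = -1038*(196 + (962 - 104 + 37*(-1/33) - 1/33*(-4))) = -1038*(196 + (962 - 104 - 37/33 + 4/33)) = -1038*(196 + 857) = -1038*1053 = -1093014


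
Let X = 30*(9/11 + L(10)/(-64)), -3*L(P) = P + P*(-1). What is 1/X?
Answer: 11/270 ≈ 0.040741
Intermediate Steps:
L(P) = 0 (L(P) = -(P + P*(-1))/3 = -(P - P)/3 = -⅓*0 = 0)
X = 270/11 (X = 30*(9/11 + 0/(-64)) = 30*(9*(1/11) + 0*(-1/64)) = 30*(9/11 + 0) = 30*(9/11) = 270/11 ≈ 24.545)
1/X = 1/(270/11) = 11/270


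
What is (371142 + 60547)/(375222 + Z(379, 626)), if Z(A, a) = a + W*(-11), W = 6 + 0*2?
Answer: 431689/375782 ≈ 1.1488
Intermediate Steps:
W = 6 (W = 6 + 0 = 6)
Z(A, a) = -66 + a (Z(A, a) = a + 6*(-11) = a - 66 = -66 + a)
(371142 + 60547)/(375222 + Z(379, 626)) = (371142 + 60547)/(375222 + (-66 + 626)) = 431689/(375222 + 560) = 431689/375782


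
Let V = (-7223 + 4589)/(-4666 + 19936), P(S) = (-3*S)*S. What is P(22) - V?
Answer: -3694901/2545 ≈ -1451.8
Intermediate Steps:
P(S) = -3*S²
V = -439/2545 (V = -2634/15270 = -2634*1/15270 = -439/2545 ≈ -0.17250)
P(22) - V = -3*22² - 1*(-439/2545) = -3*484 + 439/2545 = -1452 + 439/2545 = -3694901/2545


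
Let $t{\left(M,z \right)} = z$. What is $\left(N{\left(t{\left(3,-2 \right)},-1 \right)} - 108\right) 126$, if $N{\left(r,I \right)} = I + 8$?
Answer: $-12726$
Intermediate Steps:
$N{\left(r,I \right)} = 8 + I$
$\left(N{\left(t{\left(3,-2 \right)},-1 \right)} - 108\right) 126 = \left(\left(8 - 1\right) - 108\right) 126 = \left(7 - 108\right) 126 = \left(-101\right) 126 = -12726$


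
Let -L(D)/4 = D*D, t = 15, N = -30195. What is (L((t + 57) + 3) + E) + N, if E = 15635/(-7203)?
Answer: -379577720/7203 ≈ -52697.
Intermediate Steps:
L(D) = -4*D² (L(D) = -4*D*D = -4*D²)
E = -15635/7203 (E = 15635*(-1/7203) = -15635/7203 ≈ -2.1706)
(L((t + 57) + 3) + E) + N = (-4*((15 + 57) + 3)² - 15635/7203) - 30195 = (-4*(72 + 3)² - 15635/7203) - 30195 = (-4*75² - 15635/7203) - 30195 = (-4*5625 - 15635/7203) - 30195 = (-22500 - 15635/7203) - 30195 = -162083135/7203 - 30195 = -379577720/7203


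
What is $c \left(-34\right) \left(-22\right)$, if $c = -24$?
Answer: $-17952$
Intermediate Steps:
$c \left(-34\right) \left(-22\right) = \left(-24\right) \left(-34\right) \left(-22\right) = 816 \left(-22\right) = -17952$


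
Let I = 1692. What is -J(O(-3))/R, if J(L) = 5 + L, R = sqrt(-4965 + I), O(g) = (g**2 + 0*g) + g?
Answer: 11*I*sqrt(3273)/3273 ≈ 0.19227*I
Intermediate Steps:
O(g) = g + g**2 (O(g) = (g**2 + 0) + g = g**2 + g = g + g**2)
R = I*sqrt(3273) (R = sqrt(-4965 + 1692) = sqrt(-3273) = I*sqrt(3273) ≈ 57.21*I)
-J(O(-3))/R = -(5 - 3*(1 - 3))/(I*sqrt(3273)) = -(5 - 3*(-2))*(-I*sqrt(3273)/3273) = -(5 + 6)*(-I*sqrt(3273)/3273) = -11*(-I*sqrt(3273)/3273) = -(-11)*I*sqrt(3273)/3273 = 11*I*sqrt(3273)/3273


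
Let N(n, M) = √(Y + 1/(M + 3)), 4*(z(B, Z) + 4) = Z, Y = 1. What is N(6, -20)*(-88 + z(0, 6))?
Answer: -362*√17/17 ≈ -87.798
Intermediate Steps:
z(B, Z) = -4 + Z/4
N(n, M) = √(1 + 1/(3 + M)) (N(n, M) = √(1 + 1/(M + 3)) = √(1 + 1/(3 + M)))
N(6, -20)*(-88 + z(0, 6)) = √((4 - 20)/(3 - 20))*(-88 + (-4 + (¼)*6)) = √(-16/(-17))*(-88 + (-4 + 3/2)) = √(-1/17*(-16))*(-88 - 5/2) = √(16/17)*(-181/2) = (4*√17/17)*(-181/2) = -362*√17/17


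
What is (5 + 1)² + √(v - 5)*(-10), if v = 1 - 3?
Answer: 36 - 10*I*√7 ≈ 36.0 - 26.458*I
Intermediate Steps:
v = -2
(5 + 1)² + √(v - 5)*(-10) = (5 + 1)² + √(-2 - 5)*(-10) = 6² + √(-7)*(-10) = 36 + (I*√7)*(-10) = 36 - 10*I*√7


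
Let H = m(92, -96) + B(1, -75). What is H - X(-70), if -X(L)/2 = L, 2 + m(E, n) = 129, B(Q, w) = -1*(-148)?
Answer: 135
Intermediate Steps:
B(Q, w) = 148
m(E, n) = 127 (m(E, n) = -2 + 129 = 127)
X(L) = -2*L
H = 275 (H = 127 + 148 = 275)
H - X(-70) = 275 - (-2)*(-70) = 275 - 1*140 = 275 - 140 = 135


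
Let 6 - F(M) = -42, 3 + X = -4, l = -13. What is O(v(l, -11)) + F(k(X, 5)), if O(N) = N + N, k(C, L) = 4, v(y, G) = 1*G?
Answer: 26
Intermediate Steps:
v(y, G) = G
X = -7 (X = -3 - 4 = -7)
F(M) = 48 (F(M) = 6 - 1*(-42) = 6 + 42 = 48)
O(N) = 2*N
O(v(l, -11)) + F(k(X, 5)) = 2*(-11) + 48 = -22 + 48 = 26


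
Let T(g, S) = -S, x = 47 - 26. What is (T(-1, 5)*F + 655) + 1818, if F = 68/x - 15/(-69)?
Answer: 1186114/483 ≈ 2455.7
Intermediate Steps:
x = 21
F = 1669/483 (F = 68/21 - 15/(-69) = 68*(1/21) - 15*(-1/69) = 68/21 + 5/23 = 1669/483 ≈ 3.4555)
(T(-1, 5)*F + 655) + 1818 = (-1*5*(1669/483) + 655) + 1818 = (-5*1669/483 + 655) + 1818 = (-8345/483 + 655) + 1818 = 308020/483 + 1818 = 1186114/483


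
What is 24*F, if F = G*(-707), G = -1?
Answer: 16968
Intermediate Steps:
F = 707 (F = -1*(-707) = 707)
24*F = 24*707 = 16968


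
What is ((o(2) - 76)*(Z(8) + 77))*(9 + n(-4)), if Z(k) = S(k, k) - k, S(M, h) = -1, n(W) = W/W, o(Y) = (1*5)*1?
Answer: -48280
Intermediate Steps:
o(Y) = 5 (o(Y) = 5*1 = 5)
n(W) = 1
Z(k) = -1 - k
((o(2) - 76)*(Z(8) + 77))*(9 + n(-4)) = ((5 - 76)*((-1 - 1*8) + 77))*(9 + 1) = -71*((-1 - 8) + 77)*10 = -71*(-9 + 77)*10 = -71*68*10 = -4828*10 = -48280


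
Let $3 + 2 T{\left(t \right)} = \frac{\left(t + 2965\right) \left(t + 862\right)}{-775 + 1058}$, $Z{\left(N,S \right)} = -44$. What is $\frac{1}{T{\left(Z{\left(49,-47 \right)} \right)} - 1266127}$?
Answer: $- \frac{566}{714239353} \approx -7.9245 \cdot 10^{-7}$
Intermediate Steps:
$T{\left(t \right)} = - \frac{3}{2} + \frac{\left(862 + t\right) \left(2965 + t\right)}{566}$ ($T{\left(t \right)} = - \frac{3}{2} + \frac{\left(t + 2965\right) \left(t + 862\right) \frac{1}{-775 + 1058}}{2} = - \frac{3}{2} + \frac{\left(2965 + t\right) \left(862 + t\right) \frac{1}{283}}{2} = - \frac{3}{2} + \frac{\left(862 + t\right) \left(2965 + t\right) \frac{1}{283}}{2} = - \frac{3}{2} + \frac{\frac{1}{283} \left(862 + t\right) \left(2965 + t\right)}{2} = - \frac{3}{2} + \frac{\left(862 + t\right) \left(2965 + t\right)}{566}$)
$\frac{1}{T{\left(Z{\left(49,-47 \right)} \right)} - 1266127} = \frac{1}{\left(\frac{2554981}{566} + \frac{\left(-44\right)^{2}}{566} + \frac{3827}{566} \left(-44\right)\right) - 1266127} = \frac{1}{\left(\frac{2554981}{566} + \frac{1}{566} \cdot 1936 - \frac{84194}{283}\right) - 1266127} = \frac{1}{\left(\frac{2554981}{566} + \frac{968}{283} - \frac{84194}{283}\right) - 1266127} = \frac{1}{\frac{2388529}{566} - 1266127} = \frac{1}{- \frac{714239353}{566}} = - \frac{566}{714239353}$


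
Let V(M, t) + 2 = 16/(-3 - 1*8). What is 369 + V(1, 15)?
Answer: 4021/11 ≈ 365.55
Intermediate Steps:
V(M, t) = -38/11 (V(M, t) = -2 + 16/(-3 - 1*8) = -2 + 16/(-3 - 8) = -2 + 16/(-11) = -2 + 16*(-1/11) = -2 - 16/11 = -38/11)
369 + V(1, 15) = 369 - 38/11 = 4021/11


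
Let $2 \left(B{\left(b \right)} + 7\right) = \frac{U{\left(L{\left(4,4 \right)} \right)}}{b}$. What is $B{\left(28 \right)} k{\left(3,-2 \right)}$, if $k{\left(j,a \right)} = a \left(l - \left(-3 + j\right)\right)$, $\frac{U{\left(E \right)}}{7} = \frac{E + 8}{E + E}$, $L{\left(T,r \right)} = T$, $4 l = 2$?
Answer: $\frac{109}{16} \approx 6.8125$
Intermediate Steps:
$l = \frac{1}{2}$ ($l = \frac{1}{4} \cdot 2 = \frac{1}{2} \approx 0.5$)
$U{\left(E \right)} = \frac{7 \left(8 + E\right)}{2 E}$ ($U{\left(E \right)} = 7 \frac{E + 8}{E + E} = 7 \frac{8 + E}{2 E} = \frac{7 \left(8 + E\right)}{2 E}$)
$k{\left(j,a \right)} = a \left(\frac{7}{2} - j\right)$ ($k{\left(j,a \right)} = a \left(\frac{1}{2} - \left(-3 + j\right)\right) = a \left(\frac{7}{2} - j\right)$)
$B{\left(b \right)} = -7 + \frac{21}{4 b}$ ($B{\left(b \right)} = -7 + \frac{\left(\frac{7}{2} + \frac{28}{4}\right) \frac{1}{b}}{2} = -7 + \frac{\left(\frac{7}{2} + 28 \cdot \frac{1}{4}\right) \frac{1}{b}}{2} = -7 + \frac{\left(\frac{7}{2} + 7\right) \frac{1}{b}}{2} = -7 + \frac{\frac{21}{2} \frac{1}{b}}{2} = -7 + \frac{21}{4 b}$)
$B{\left(28 \right)} k{\left(3,-2 \right)} = \left(-7 + \frac{21}{4 \cdot 28}\right) \frac{1}{2} \left(-2\right) \left(7 - 6\right) = \left(-7 + \frac{21}{4} \cdot \frac{1}{28}\right) \frac{1}{2} \left(-2\right) \left(7 - 6\right) = \left(-7 + \frac{3}{16}\right) \frac{1}{2} \left(-2\right) 1 = \left(- \frac{109}{16}\right) \left(-1\right) = \frac{109}{16}$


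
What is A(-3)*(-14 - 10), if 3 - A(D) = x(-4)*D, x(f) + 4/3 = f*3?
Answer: 888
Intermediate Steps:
x(f) = -4/3 + 3*f (x(f) = -4/3 + f*3 = -4/3 + 3*f)
A(D) = 3 + 40*D/3 (A(D) = 3 - (-4/3 + 3*(-4))*D = 3 - (-4/3 - 12)*D = 3 - (-40)*D/3 = 3 + 40*D/3)
A(-3)*(-14 - 10) = (3 + (40/3)*(-3))*(-14 - 10) = (3 - 40)*(-24) = -37*(-24) = 888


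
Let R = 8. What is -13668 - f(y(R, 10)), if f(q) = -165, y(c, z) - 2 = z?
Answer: -13503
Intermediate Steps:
y(c, z) = 2 + z
-13668 - f(y(R, 10)) = -13668 - 1*(-165) = -13668 + 165 = -13503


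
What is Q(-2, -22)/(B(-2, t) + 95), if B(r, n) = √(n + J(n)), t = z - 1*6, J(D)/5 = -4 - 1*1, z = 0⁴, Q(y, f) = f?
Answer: -1045/4528 + 11*I*√31/4528 ≈ -0.23079 + 0.013526*I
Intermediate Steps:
z = 0
J(D) = -25 (J(D) = 5*(-4 - 1*1) = 5*(-4 - 1) = 5*(-5) = -25)
t = -6 (t = 0 - 1*6 = 0 - 6 = -6)
B(r, n) = √(-25 + n) (B(r, n) = √(n - 25) = √(-25 + n))
Q(-2, -22)/(B(-2, t) + 95) = -22/(√(-25 - 6) + 95) = -22/(√(-31) + 95) = -22/(I*√31 + 95) = -22/(95 + I*√31)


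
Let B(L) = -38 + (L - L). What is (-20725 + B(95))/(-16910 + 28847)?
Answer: -6921/3979 ≈ -1.7394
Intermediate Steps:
B(L) = -38 (B(L) = -38 + 0 = -38)
(-20725 + B(95))/(-16910 + 28847) = (-20725 - 38)/(-16910 + 28847) = -20763/11937 = -20763*1/11937 = -6921/3979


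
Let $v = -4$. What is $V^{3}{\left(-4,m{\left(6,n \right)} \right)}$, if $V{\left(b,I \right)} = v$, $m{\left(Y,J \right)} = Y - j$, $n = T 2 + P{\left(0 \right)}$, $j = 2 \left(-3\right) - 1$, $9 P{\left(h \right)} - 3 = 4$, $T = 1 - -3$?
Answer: $-64$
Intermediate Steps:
$T = 4$ ($T = 1 + 3 = 4$)
$P{\left(h \right)} = \frac{7}{9}$ ($P{\left(h \right)} = \frac{1}{3} + \frac{1}{9} \cdot 4 = \frac{1}{3} + \frac{4}{9} = \frac{7}{9}$)
$j = -7$ ($j = -6 - 1 = -7$)
$n = \frac{79}{9}$ ($n = 4 \cdot 2 + \frac{7}{9} = 8 + \frac{7}{9} = \frac{79}{9} \approx 8.7778$)
$m{\left(Y,J \right)} = 7 + Y$ ($m{\left(Y,J \right)} = Y - -7 = Y + 7 = 7 + Y$)
$V{\left(b,I \right)} = -4$
$V^{3}{\left(-4,m{\left(6,n \right)} \right)} = \left(-4\right)^{3} = -64$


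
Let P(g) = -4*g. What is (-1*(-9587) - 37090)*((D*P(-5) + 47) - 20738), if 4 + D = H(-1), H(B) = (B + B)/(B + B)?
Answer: 570714753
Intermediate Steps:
H(B) = 1 (H(B) = (2*B)/((2*B)) = (2*B)*(1/(2*B)) = 1)
D = -3 (D = -4 + 1 = -3)
(-1*(-9587) - 37090)*((D*P(-5) + 47) - 20738) = (-1*(-9587) - 37090)*((-(-12)*(-5) + 47) - 20738) = (9587 - 37090)*((-3*20 + 47) - 20738) = -27503*((-60 + 47) - 20738) = -27503*(-13 - 20738) = -27503*(-20751) = 570714753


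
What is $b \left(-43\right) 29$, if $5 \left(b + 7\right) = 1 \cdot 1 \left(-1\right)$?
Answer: $\frac{44892}{5} \approx 8978.4$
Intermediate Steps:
$b = - \frac{36}{5}$ ($b = -7 + \frac{1 \cdot 1 \left(-1\right)}{5} = -7 + \frac{1 \left(-1\right)}{5} = -7 + \frac{1}{5} \left(-1\right) = -7 - \frac{1}{5} = - \frac{36}{5} \approx -7.2$)
$b \left(-43\right) 29 = \left(- \frac{36}{5}\right) \left(-43\right) 29 = \frac{1548}{5} \cdot 29 = \frac{44892}{5}$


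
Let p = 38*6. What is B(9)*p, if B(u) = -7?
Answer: -1596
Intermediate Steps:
p = 228
B(9)*p = -7*228 = -1596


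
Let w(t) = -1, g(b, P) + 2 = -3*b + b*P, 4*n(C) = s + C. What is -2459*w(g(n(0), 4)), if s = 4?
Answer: 2459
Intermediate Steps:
n(C) = 1 + C/4 (n(C) = (4 + C)/4 = 1 + C/4)
g(b, P) = -2 - 3*b + P*b (g(b, P) = -2 + (-3*b + b*P) = -2 + (-3*b + P*b) = -2 - 3*b + P*b)
-2459*w(g(n(0), 4)) = -2459*(-1) = 2459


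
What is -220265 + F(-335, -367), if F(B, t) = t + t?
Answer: -220999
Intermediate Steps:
F(B, t) = 2*t
-220265 + F(-335, -367) = -220265 + 2*(-367) = -220265 - 734 = -220999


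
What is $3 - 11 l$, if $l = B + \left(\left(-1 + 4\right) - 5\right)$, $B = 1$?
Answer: $14$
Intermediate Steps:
$l = -1$ ($l = 1 + \left(\left(-1 + 4\right) - 5\right) = 1 + \left(3 - 5\right) = 1 - 2 = -1$)
$3 - 11 l = 3 - -11 = 3 + 11 = 14$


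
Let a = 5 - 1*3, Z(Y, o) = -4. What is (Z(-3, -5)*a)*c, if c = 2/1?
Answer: -16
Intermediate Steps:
c = 2 (c = 2*1 = 2)
a = 2 (a = 5 - 3 = 2)
(Z(-3, -5)*a)*c = -4*2*2 = -8*2 = -16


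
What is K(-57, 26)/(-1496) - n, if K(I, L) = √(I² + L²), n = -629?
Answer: 629 - 5*√157/1496 ≈ 628.96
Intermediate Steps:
K(-57, 26)/(-1496) - n = √((-57)² + 26²)/(-1496) - 1*(-629) = √(3249 + 676)*(-1/1496) + 629 = √3925*(-1/1496) + 629 = (5*√157)*(-1/1496) + 629 = -5*√157/1496 + 629 = 629 - 5*√157/1496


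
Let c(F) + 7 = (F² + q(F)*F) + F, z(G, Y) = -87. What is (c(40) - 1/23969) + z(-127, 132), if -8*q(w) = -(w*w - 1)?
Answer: 228688228/23969 ≈ 9541.0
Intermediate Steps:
q(w) = -⅛ + w²/8 (q(w) = -(-1)*(w*w - 1)/8 = -(-1)*(w² - 1)/8 = -(-1)*(-1 + w²)/8 = -(1 - w²)/8 = -⅛ + w²/8)
c(F) = -7 + F + F² + F*(-⅛ + F²/8) (c(F) = -7 + ((F² + (-⅛ + F²/8)*F) + F) = -7 + ((F² + F*(-⅛ + F²/8)) + F) = -7 + (F + F² + F*(-⅛ + F²/8)) = -7 + F + F² + F*(-⅛ + F²/8))
(c(40) - 1/23969) + z(-127, 132) = ((-7 + 40² + (⅛)*40³ + (7/8)*40) - 1/23969) - 87 = ((-7 + 1600 + (⅛)*64000 + 35) - 1*1/23969) - 87 = ((-7 + 1600 + 8000 + 35) - 1/23969) - 87 = (9628 - 1/23969) - 87 = 230773531/23969 - 87 = 228688228/23969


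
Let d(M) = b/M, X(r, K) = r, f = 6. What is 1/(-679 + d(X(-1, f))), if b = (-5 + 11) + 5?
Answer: -1/690 ≈ -0.0014493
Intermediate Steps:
b = 11 (b = 6 + 5 = 11)
d(M) = 11/M
1/(-679 + d(X(-1, f))) = 1/(-679 + 11/(-1)) = 1/(-679 + 11*(-1)) = 1/(-679 - 11) = 1/(-690) = -1/690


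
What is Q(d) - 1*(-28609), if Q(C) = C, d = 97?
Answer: 28706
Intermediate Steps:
Q(d) - 1*(-28609) = 97 - 1*(-28609) = 97 + 28609 = 28706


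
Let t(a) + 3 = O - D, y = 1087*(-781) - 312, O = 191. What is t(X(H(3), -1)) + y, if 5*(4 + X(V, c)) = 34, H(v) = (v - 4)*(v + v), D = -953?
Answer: -848118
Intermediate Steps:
H(v) = 2*v*(-4 + v) (H(v) = (-4 + v)*(2*v) = 2*v*(-4 + v))
y = -849259 (y = -848947 - 312 = -849259)
X(V, c) = 14/5 (X(V, c) = -4 + (⅕)*34 = -4 + 34/5 = 14/5)
t(a) = 1141 (t(a) = -3 + (191 - 1*(-953)) = -3 + (191 + 953) = -3 + 1144 = 1141)
t(X(H(3), -1)) + y = 1141 - 849259 = -848118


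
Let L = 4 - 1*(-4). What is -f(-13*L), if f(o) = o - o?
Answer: 0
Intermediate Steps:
L = 8 (L = 4 + 4 = 8)
f(o) = 0
-f(-13*L) = -1*0 = 0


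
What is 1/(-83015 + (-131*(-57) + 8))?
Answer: -1/75540 ≈ -1.3238e-5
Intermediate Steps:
1/(-83015 + (-131*(-57) + 8)) = 1/(-83015 + (7467 + 8)) = 1/(-83015 + 7475) = 1/(-75540) = -1/75540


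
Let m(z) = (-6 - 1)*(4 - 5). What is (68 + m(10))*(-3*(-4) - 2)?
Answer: 750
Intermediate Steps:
m(z) = 7 (m(z) = -7*(-1) = 7)
(68 + m(10))*(-3*(-4) - 2) = (68 + 7)*(-3*(-4) - 2) = 75*(12 - 2) = 75*10 = 750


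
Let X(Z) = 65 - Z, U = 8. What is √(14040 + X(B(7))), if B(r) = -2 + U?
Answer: √14099 ≈ 118.74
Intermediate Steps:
B(r) = 6 (B(r) = -2 + 8 = 6)
√(14040 + X(B(7))) = √(14040 + (65 - 1*6)) = √(14040 + (65 - 6)) = √(14040 + 59) = √14099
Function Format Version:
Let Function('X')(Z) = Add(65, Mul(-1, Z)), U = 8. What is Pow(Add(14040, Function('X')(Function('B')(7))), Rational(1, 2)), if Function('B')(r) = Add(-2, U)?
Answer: Pow(14099, Rational(1, 2)) ≈ 118.74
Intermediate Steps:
Function('B')(r) = 6 (Function('B')(r) = Add(-2, 8) = 6)
Pow(Add(14040, Function('X')(Function('B')(7))), Rational(1, 2)) = Pow(Add(14040, Add(65, Mul(-1, 6))), Rational(1, 2)) = Pow(Add(14040, Add(65, -6)), Rational(1, 2)) = Pow(Add(14040, 59), Rational(1, 2)) = Pow(14099, Rational(1, 2))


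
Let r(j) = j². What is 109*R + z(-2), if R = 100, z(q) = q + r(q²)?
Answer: 10914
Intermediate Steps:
z(q) = q + q⁴ (z(q) = q + (q²)² = q + q⁴)
109*R + z(-2) = 109*100 + (-2 + (-2)⁴) = 10900 + (-2 + 16) = 10900 + 14 = 10914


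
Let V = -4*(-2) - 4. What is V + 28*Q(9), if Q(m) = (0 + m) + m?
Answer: 508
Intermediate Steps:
Q(m) = 2*m (Q(m) = m + m = 2*m)
V = 4 (V = 8 - 4 = 4)
V + 28*Q(9) = 4 + 28*(2*9) = 4 + 28*18 = 4 + 504 = 508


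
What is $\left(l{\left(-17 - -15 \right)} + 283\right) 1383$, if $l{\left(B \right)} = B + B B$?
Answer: $394155$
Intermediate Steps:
$l{\left(B \right)} = B + B^{2}$
$\left(l{\left(-17 - -15 \right)} + 283\right) 1383 = \left(\left(-17 - -15\right) \left(1 - 2\right) + 283\right) 1383 = \left(\left(-17 + 15\right) \left(1 + \left(-17 + 15\right)\right) + 283\right) 1383 = \left(- 2 \left(1 - 2\right) + 283\right) 1383 = \left(\left(-2\right) \left(-1\right) + 283\right) 1383 = \left(2 + 283\right) 1383 = 285 \cdot 1383 = 394155$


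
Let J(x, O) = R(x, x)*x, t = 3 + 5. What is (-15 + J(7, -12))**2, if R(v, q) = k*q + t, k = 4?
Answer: 56169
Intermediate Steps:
t = 8
R(v, q) = 8 + 4*q (R(v, q) = 4*q + 8 = 8 + 4*q)
J(x, O) = x*(8 + 4*x) (J(x, O) = (8 + 4*x)*x = x*(8 + 4*x))
(-15 + J(7, -12))**2 = (-15 + 4*7*(2 + 7))**2 = (-15 + 4*7*9)**2 = (-15 + 252)**2 = 237**2 = 56169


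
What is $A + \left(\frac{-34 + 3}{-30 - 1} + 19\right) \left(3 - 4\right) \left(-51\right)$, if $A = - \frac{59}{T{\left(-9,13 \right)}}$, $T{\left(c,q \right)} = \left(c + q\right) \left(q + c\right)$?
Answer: $\frac{16261}{16} \approx 1016.3$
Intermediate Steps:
$T{\left(c,q \right)} = \left(c + q\right)^{2}$ ($T{\left(c,q \right)} = \left(c + q\right) \left(c + q\right) = \left(c + q\right)^{2}$)
$A = - \frac{59}{16}$ ($A = - \frac{59}{\left(-9 + 13\right)^{2}} = - \frac{59}{4^{2}} = - \frac{59}{16} \approx -3.6875$)
$A + \left(\frac{-34 + 3}{-30 - 1} + 19\right) \left(3 - 4\right) \left(-51\right) = - \frac{59}{16} + \left(\frac{-34 + 3}{-30 - 1} + 19\right) \left(3 - 4\right) \left(-51\right) = - \frac{59}{16} + \left(- \frac{31}{-31} + 19\right) \left(-1\right) \left(-51\right) = - \frac{59}{16} + \left(\left(-31\right) \left(- \frac{1}{31}\right) + 19\right) \left(-1\right) \left(-51\right) = - \frac{59}{16} + \left(1 + 19\right) \left(-1\right) \left(-51\right) = - \frac{59}{16} + 20 \left(-1\right) \left(-51\right) = - \frac{59}{16} - -1020 = - \frac{59}{16} + 1020 = \frac{16261}{16}$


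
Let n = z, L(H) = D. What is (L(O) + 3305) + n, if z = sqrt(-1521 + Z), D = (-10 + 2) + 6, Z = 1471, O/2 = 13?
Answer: 3303 + 5*I*sqrt(2) ≈ 3303.0 + 7.0711*I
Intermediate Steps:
O = 26 (O = 2*13 = 26)
D = -2 (D = -8 + 6 = -2)
L(H) = -2
z = 5*I*sqrt(2) (z = sqrt(-1521 + 1471) = sqrt(-50) = 5*I*sqrt(2) ≈ 7.0711*I)
n = 5*I*sqrt(2) ≈ 7.0711*I
(L(O) + 3305) + n = (-2 + 3305) + 5*I*sqrt(2) = 3303 + 5*I*sqrt(2)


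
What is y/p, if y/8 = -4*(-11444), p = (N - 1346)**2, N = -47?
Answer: 366208/1940449 ≈ 0.18872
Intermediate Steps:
p = 1940449 (p = (-47 - 1346)**2 = (-1393)**2 = 1940449)
y = 366208 (y = 8*(-4*(-11444)) = 8*45776 = 366208)
y/p = 366208/1940449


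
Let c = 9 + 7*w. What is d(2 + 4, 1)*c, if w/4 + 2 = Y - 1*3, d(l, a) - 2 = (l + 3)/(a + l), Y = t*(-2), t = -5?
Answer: 3427/7 ≈ 489.57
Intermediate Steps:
Y = 10 (Y = -5*(-2) = 10)
d(l, a) = 2 + (3 + l)/(a + l) (d(l, a) = 2 + (l + 3)/(a + l) = 2 + (3 + l)/(a + l))
w = 20 (w = -8 + 4*(10 - 1*3) = -8 + 4*(10 - 3) = -8 + 4*7 = -8 + 28 = 20)
c = 149 (c = 9 + 7*20 = 9 + 140 = 149)
d(2 + 4, 1)*c = ((3 + 2*1 + 3*(2 + 4))/(1 + (2 + 4)))*149 = ((3 + 2 + 3*6)/(1 + 6))*149 = ((3 + 2 + 18)/7)*149 = ((⅐)*23)*149 = (23/7)*149 = 3427/7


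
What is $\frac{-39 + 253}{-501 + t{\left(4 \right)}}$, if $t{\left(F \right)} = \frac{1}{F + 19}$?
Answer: $- \frac{2461}{5761} \approx -0.42718$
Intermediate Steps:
$t{\left(F \right)} = \frac{1}{19 + F}$
$\frac{-39 + 253}{-501 + t{\left(4 \right)}} = \frac{-39 + 253}{-501 + \frac{1}{19 + 4}} = \frac{214}{-501 + \frac{1}{23}} = \frac{214}{- \frac{11522}{23}} = 214 \left(- \frac{23}{11522}\right) = - \frac{2461}{5761}$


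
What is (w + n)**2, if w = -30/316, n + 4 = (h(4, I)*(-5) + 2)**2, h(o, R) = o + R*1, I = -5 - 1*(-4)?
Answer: 678863025/24964 ≈ 27194.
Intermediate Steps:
I = -1 (I = -5 + 4 = -1)
h(o, R) = R + o (h(o, R) = o + R = R + o)
n = 165 (n = -4 + ((-1 + 4)*(-5) + 2)**2 = -4 + (3*(-5) + 2)**2 = -4 + (-15 + 2)**2 = -4 + (-13)**2 = -4 + 169 = 165)
w = -15/158 (w = -30*1/316 = -15/158 ≈ -0.094937)
(w + n)**2 = (-15/158 + 165)**2 = (26055/158)**2 = 678863025/24964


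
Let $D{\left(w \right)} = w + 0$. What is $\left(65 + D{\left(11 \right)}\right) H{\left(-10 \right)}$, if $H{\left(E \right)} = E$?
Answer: $-760$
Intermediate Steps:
$D{\left(w \right)} = w$
$\left(65 + D{\left(11 \right)}\right) H{\left(-10 \right)} = \left(65 + 11\right) \left(-10\right) = 76 \left(-10\right) = -760$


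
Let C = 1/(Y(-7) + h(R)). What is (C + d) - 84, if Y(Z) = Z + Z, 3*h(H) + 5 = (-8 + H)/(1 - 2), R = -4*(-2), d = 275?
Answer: 8974/47 ≈ 190.94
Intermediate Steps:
R = 8
h(H) = 1 - H/3 (h(H) = -5/3 + ((-8 + H)/(1 - 2))/3 = -5/3 + ((-8 + H)/(-1))/3 = -5/3 + ((-8 + H)*(-1))/3 = -5/3 + (8 - H)/3 = -5/3 + (8/3 - H/3) = 1 - H/3)
Y(Z) = 2*Z
C = -3/47 (C = 1/(2*(-7) + (1 - ⅓*8)) = 1/(-14 + (1 - 8/3)) = 1/(-14 - 5/3) = 1/(-47/3) = -3/47 ≈ -0.063830)
(C + d) - 84 = (-3/47 + 275) - 84 = 12922/47 - 84 = 8974/47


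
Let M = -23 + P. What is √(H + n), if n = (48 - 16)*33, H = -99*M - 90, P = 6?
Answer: √2649 ≈ 51.468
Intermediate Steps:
M = -17 (M = -23 + 6 = -17)
H = 1593 (H = -99*(-17) - 90 = 1683 - 90 = 1593)
n = 1056 (n = 32*33 = 1056)
√(H + n) = √(1593 + 1056) = √2649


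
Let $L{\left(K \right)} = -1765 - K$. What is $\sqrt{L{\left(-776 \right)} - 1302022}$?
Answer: $3 i \sqrt{144779} \approx 1141.5 i$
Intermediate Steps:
$\sqrt{L{\left(-776 \right)} - 1302022} = \sqrt{\left(-1765 - -776\right) - 1302022} = \sqrt{\left(-1765 + 776\right) - 1302022} = \sqrt{-989 - 1302022} = \sqrt{-1303011} = 3 i \sqrt{144779}$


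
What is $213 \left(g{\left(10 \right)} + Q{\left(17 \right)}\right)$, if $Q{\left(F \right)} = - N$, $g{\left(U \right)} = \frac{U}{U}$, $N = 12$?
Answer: $-2343$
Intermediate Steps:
$g{\left(U \right)} = 1$
$Q{\left(F \right)} = -12$ ($Q{\left(F \right)} = \left(-1\right) 12 = -12$)
$213 \left(g{\left(10 \right)} + Q{\left(17 \right)}\right) = 213 \left(1 - 12\right) = 213 \left(-11\right) = -2343$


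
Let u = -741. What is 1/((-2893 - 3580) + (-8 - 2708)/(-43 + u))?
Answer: -28/181147 ≈ -0.00015457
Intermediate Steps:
1/((-2893 - 3580) + (-8 - 2708)/(-43 + u)) = 1/((-2893 - 3580) + (-8 - 2708)/(-43 - 741)) = 1/(-6473 - 2716/(-784)) = 1/(-6473 - 2716*(-1/784)) = 1/(-6473 + 97/28) = 1/(-181147/28) = -28/181147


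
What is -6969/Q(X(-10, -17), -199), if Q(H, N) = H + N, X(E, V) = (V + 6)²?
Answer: 2323/26 ≈ 89.346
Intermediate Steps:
X(E, V) = (6 + V)²
-6969/Q(X(-10, -17), -199) = -6969/((6 - 17)² - 199) = -6969/((-11)² - 199) = -6969/(121 - 199) = -6969/(-78) = -6969*(-1/78) = 2323/26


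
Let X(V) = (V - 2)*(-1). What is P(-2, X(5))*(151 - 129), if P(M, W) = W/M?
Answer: 33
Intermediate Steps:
X(V) = 2 - V (X(V) = (-2 + V)*(-1) = 2 - V)
P(-2, X(5))*(151 - 129) = ((2 - 1*5)/(-2))*(151 - 129) = ((2 - 5)*(-1/2))*22 = -3*(-1/2)*22 = (3/2)*22 = 33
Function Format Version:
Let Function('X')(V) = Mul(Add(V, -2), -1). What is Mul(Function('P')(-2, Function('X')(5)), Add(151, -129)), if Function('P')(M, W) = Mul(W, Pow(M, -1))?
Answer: 33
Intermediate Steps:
Function('X')(V) = Add(2, Mul(-1, V)) (Function('X')(V) = Mul(Add(-2, V), -1) = Add(2, Mul(-1, V)))
Mul(Function('P')(-2, Function('X')(5)), Add(151, -129)) = Mul(Mul(Add(2, Mul(-1, 5)), Pow(-2, -1)), Add(151, -129)) = Mul(Mul(Add(2, -5), Rational(-1, 2)), 22) = Mul(Mul(-3, Rational(-1, 2)), 22) = Mul(Rational(3, 2), 22) = 33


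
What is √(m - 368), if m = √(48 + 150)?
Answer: √(-368 + 3*√22) ≈ 18.813*I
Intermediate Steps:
m = 3*√22 (m = √198 = 3*√22 ≈ 14.071)
√(m - 368) = √(3*√22 - 368) = √(-368 + 3*√22)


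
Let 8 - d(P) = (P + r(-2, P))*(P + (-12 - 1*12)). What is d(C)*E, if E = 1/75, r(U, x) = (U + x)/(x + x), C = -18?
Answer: -2174/225 ≈ -9.6622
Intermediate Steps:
r(U, x) = (U + x)/(2*x) (r(U, x) = (U + x)/((2*x)) = (U + x)*(1/(2*x)) = (U + x)/(2*x))
E = 1/75 ≈ 0.013333
d(P) = 8 - (-24 + P)*(P + (-2 + P)/(2*P)) (d(P) = 8 - (P + (-2 + P)/(2*P))*(P + (-12 - 1*12)) = 8 - (P + (-2 + P)/(2*P))*(P + (-12 - 12)) = 8 - (P + (-2 + P)/(2*P))*(P - 24) = 8 - (P + (-2 + P)/(2*P))*(-24 + P) = 8 - (-24 + P)*(P + (-2 + P)/(2*P)))
d(C)*E = (21 - 1*(-18)² - 24/(-18) + (47/2)*(-18))*(1/75) = (21 - 1*324 - 24*(-1/18) - 423)*(1/75) = (21 - 324 + 4/3 - 423)*(1/75) = -2174/3*1/75 = -2174/225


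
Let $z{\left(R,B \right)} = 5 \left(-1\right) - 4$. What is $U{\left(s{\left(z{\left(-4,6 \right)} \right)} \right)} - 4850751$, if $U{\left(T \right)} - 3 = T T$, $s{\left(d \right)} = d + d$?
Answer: $-4850424$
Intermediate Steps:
$z{\left(R,B \right)} = -9$ ($z{\left(R,B \right)} = -5 - 4 = -9$)
$s{\left(d \right)} = 2 d$
$U{\left(T \right)} = 3 + T^{2}$ ($U{\left(T \right)} = 3 + T T = 3 + T^{2}$)
$U{\left(s{\left(z{\left(-4,6 \right)} \right)} \right)} - 4850751 = \left(3 + \left(2 \left(-9\right)\right)^{2}\right) - 4850751 = \left(3 + \left(-18\right)^{2}\right) - 4850751 = \left(3 + 324\right) - 4850751 = 327 - 4850751 = -4850424$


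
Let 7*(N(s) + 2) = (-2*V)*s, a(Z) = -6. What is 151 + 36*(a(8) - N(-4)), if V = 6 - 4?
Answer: -527/7 ≈ -75.286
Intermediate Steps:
V = 2
N(s) = -2 - 4*s/7 (N(s) = -2 + ((-2*2)*s)/7 = -2 + (-4*s)/7 = -2 - 4*s/7)
151 + 36*(a(8) - N(-4)) = 151 + 36*(-6 - (-2 - 4/7*(-4))) = 151 + 36*(-6 - (-2 + 16/7)) = 151 + 36*(-6 - 1*2/7) = 151 + 36*(-6 - 2/7) = 151 + 36*(-44/7) = 151 - 1584/7 = -527/7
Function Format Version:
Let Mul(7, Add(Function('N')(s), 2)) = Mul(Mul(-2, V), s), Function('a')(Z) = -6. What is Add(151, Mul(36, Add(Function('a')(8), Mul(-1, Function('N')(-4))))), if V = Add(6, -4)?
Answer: Rational(-527, 7) ≈ -75.286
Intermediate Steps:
V = 2
Function('N')(s) = Add(-2, Mul(Rational(-4, 7), s)) (Function('N')(s) = Add(-2, Mul(Rational(1, 7), Mul(Mul(-2, 2), s))) = Add(-2, Mul(Rational(1, 7), Mul(-4, s))) = Add(-2, Mul(Rational(-4, 7), s)))
Add(151, Mul(36, Add(Function('a')(8), Mul(-1, Function('N')(-4))))) = Add(151, Mul(36, Add(-6, Mul(-1, Add(-2, Mul(Rational(-4, 7), -4)))))) = Add(151, Mul(36, Add(-6, Mul(-1, Add(-2, Rational(16, 7)))))) = Add(151, Mul(36, Add(-6, Mul(-1, Rational(2, 7))))) = Add(151, Mul(36, Add(-6, Rational(-2, 7)))) = Add(151, Mul(36, Rational(-44, 7))) = Add(151, Rational(-1584, 7)) = Rational(-527, 7)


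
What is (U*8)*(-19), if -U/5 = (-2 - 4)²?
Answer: 27360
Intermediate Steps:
U = -180 (U = -5*(-2 - 4)² = -5*(-6)² = -5*36 = -180)
(U*8)*(-19) = -180*8*(-19) = -1440*(-19) = 27360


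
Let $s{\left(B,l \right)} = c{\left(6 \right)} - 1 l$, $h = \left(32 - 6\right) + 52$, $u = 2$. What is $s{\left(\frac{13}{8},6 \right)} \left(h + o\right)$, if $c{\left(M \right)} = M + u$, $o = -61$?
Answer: $34$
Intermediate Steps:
$h = 78$ ($h = 26 + 52 = 78$)
$c{\left(M \right)} = 2 + M$ ($c{\left(M \right)} = M + 2 = 2 + M$)
$s{\left(B,l \right)} = 8 - l$ ($s{\left(B,l \right)} = \left(2 + 6\right) - 1 l = 8 - l$)
$s{\left(\frac{13}{8},6 \right)} \left(h + o\right) = \left(8 - 6\right) \left(78 - 61\right) = \left(8 - 6\right) 17 = 2 \cdot 17 = 34$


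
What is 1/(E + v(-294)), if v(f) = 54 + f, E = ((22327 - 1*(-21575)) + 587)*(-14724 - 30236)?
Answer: -1/2000225680 ≈ -4.9994e-10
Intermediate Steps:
E = -2000225440 (E = ((22327 + 21575) + 587)*(-44960) = (43902 + 587)*(-44960) = 44489*(-44960) = -2000225440)
1/(E + v(-294)) = 1/(-2000225440 + (54 - 294)) = 1/(-2000225440 - 240) = 1/(-2000225680) = -1/2000225680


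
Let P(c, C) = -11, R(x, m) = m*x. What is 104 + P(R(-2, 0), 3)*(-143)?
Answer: 1677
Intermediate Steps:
104 + P(R(-2, 0), 3)*(-143) = 104 - 11*(-143) = 104 + 1573 = 1677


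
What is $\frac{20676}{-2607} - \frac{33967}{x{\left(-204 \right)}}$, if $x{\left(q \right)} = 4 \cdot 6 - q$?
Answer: $- \frac{31088699}{198132} \approx -156.91$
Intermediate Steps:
$x{\left(q \right)} = 24 - q$
$\frac{20676}{-2607} - \frac{33967}{x{\left(-204 \right)}} = \frac{20676}{-2607} - \frac{33967}{24 - -204} = 20676 \left(- \frac{1}{2607}\right) - \frac{33967}{24 + 204} = - \frac{6892}{869} - \frac{33967}{228} = - \frac{31088699}{198132}$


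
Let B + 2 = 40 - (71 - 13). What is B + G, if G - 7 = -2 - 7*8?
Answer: -71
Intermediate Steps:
B = -20 (B = -2 + (40 - (71 - 13)) = -2 + (40 - 1*58) = -2 + (40 - 58) = -2 - 18 = -20)
G = -51 (G = 7 + (-2 - 7*8) = 7 + (-2 - 56) = 7 - 58 = -51)
B + G = -20 - 51 = -71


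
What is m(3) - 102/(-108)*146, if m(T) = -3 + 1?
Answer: 1223/9 ≈ 135.89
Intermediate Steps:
m(T) = -2
m(3) - 102/(-108)*146 = -2 - 102/(-108)*146 = -2 - 102*(-1/108)*146 = -2 + (17/18)*146 = -2 + 1241/9 = 1223/9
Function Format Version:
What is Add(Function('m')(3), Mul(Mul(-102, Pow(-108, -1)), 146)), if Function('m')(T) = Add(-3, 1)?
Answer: Rational(1223, 9) ≈ 135.89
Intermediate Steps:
Function('m')(T) = -2
Add(Function('m')(3), Mul(Mul(-102, Pow(-108, -1)), 146)) = Add(-2, Mul(Mul(-102, Pow(-108, -1)), 146)) = Add(-2, Mul(Mul(-102, Rational(-1, 108)), 146)) = Add(-2, Mul(Rational(17, 18), 146)) = Add(-2, Rational(1241, 9)) = Rational(1223, 9)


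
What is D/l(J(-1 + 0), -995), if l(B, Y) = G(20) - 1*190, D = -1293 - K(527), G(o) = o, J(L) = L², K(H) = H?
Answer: 182/17 ≈ 10.706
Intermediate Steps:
D = -1820 (D = -1293 - 1*527 = -1293 - 527 = -1820)
l(B, Y) = -170 (l(B, Y) = 20 - 1*190 = 20 - 190 = -170)
D/l(J(-1 + 0), -995) = -1820/(-170) = -1820*(-1/170) = 182/17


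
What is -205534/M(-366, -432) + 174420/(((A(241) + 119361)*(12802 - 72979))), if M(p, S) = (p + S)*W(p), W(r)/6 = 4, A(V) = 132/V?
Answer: 49539236395997/4616158894776 ≈ 10.732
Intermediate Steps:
W(r) = 24 (W(r) = 6*4 = 24)
M(p, S) = 24*S + 24*p (M(p, S) = (p + S)*24 = (S + p)*24 = 24*S + 24*p)
-205534/M(-366, -432) + 174420/(((A(241) + 119361)*(12802 - 72979))) = -205534/(24*(-432) + 24*(-366)) + 174420/(((132/241 + 119361)*(12802 - 72979))) = -205534/(-10368 - 8784) + 174420/(((132*(1/241) + 119361)*(-60177))) = -205534/(-19152) + 174420/(((132/241 + 119361)*(-60177))) = -205534*(-1/19152) + 174420/(((28766133/241)*(-60177))) = 14681/1368 + 174420/(-1731059585541/241) = 14681/1368 + 174420*(-241/1731059585541) = 14681/1368 - 81940/3374385157 = 49539236395997/4616158894776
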